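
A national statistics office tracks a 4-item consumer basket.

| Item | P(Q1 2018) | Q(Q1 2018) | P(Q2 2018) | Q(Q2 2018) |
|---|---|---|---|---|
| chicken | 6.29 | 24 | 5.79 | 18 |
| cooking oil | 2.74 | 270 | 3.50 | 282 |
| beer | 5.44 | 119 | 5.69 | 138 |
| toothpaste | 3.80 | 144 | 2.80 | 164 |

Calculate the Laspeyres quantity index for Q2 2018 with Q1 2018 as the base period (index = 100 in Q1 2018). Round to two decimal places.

Laspeyres quantity index uses base-period prices as weights.
ΣP(Q1 2018)·Q(Q2 2018) = 6.29×18 + 2.74×282 + 5.44×138 + 3.80×164 = 113.22 + 772.68 + 750.72 + 623.2 = 2259.82
ΣP(Q1 2018)·Q(Q1 2018) = 6.29×24 + 2.74×270 + 5.44×119 + 3.80×144 = 150.96 + 739.8 + 647.36 + 547.2 = 2085.32
Index = 2259.82 / 2085.32 × 100 = 108.3680

108.37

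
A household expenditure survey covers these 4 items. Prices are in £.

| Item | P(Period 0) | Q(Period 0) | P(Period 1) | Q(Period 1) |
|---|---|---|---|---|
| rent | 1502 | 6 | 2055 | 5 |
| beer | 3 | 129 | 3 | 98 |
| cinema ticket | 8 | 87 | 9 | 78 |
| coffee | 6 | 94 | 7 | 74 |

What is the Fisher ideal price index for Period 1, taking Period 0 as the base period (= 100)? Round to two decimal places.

Laspeyres component (base-period weights):
ΣP(Period 1)Q(Period 0) = 2055×6 + 3×129 + 9×87 + 7×94 = 12330 + 387 + 783 + 658 = 14158
ΣP(Period 0)Q(Period 0) = 1502×6 + 3×129 + 8×87 + 6×94 = 9012 + 387 + 696 + 564 = 10659
L = 14158 / 10659 × 100 = 132.8267
Paasche component (current-period weights):
ΣP(Period 1)Q(Period 1) = 2055×5 + 3×98 + 9×78 + 7×74 = 10275 + 294 + 702 + 518 = 11789
ΣP(Period 0)Q(Period 1) = 1502×5 + 3×98 + 8×78 + 6×74 = 7510 + 294 + 624 + 444 = 8872
P = 11789 / 8872 × 100 = 132.8787
Fisher = √(L × P) = √(132.8267 × 132.8787) = 132.8527

132.85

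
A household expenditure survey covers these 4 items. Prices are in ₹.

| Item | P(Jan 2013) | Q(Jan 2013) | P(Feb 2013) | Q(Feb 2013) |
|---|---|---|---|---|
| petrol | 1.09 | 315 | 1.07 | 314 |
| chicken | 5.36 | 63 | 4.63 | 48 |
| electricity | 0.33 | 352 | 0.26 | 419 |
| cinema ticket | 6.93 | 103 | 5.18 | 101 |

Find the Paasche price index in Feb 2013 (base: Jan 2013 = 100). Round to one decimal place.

82.8

Paasche price index uses current-period quantities as weights.
ΣP(Feb 2013)·Q(Feb 2013) = 1.07×314 + 4.63×48 + 0.26×419 + 5.18×101 = 335.98 + 222.24 + 108.94 + 523.18 = 1190.34
ΣP(Jan 2013)·Q(Feb 2013) = 1.09×314 + 5.36×48 + 0.33×419 + 6.93×101 = 342.26 + 257.28 + 138.27 + 699.93 = 1437.74
Index = 1190.34 / 1437.74 × 100 = 82.7924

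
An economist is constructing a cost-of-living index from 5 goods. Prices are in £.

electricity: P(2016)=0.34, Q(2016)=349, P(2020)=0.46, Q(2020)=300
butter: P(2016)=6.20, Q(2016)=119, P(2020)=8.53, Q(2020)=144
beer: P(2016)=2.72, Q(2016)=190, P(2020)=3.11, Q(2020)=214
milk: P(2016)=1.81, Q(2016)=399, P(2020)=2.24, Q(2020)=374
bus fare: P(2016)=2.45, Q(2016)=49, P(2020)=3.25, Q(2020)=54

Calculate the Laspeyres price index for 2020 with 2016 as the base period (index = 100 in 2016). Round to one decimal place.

127.3

Laspeyres price index uses base-period quantities as weights.
ΣP(2020)·Q(2016) = 0.46×349 + 8.53×119 + 3.11×190 + 2.24×399 + 3.25×49 = 160.54 + 1015.07 + 590.9 + 893.76 + 159.25 = 2819.52
ΣP(2016)·Q(2016) = 0.34×349 + 6.20×119 + 2.72×190 + 1.81×399 + 2.45×49 = 118.66 + 737.8 + 516.8 + 722.19 + 120.05 = 2215.5
Index = 2819.52 / 2215.5 × 100 = 127.2634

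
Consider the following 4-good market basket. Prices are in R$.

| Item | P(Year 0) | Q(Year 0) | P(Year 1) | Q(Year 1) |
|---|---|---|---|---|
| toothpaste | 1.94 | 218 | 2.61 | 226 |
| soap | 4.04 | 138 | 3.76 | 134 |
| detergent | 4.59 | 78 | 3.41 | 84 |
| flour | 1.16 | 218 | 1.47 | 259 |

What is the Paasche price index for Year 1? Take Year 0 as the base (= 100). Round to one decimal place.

Paasche price index uses current-period quantities as weights.
ΣP(Year 1)·Q(Year 1) = 2.61×226 + 3.76×134 + 3.41×84 + 1.47×259 = 589.86 + 503.84 + 286.44 + 380.73 = 1760.87
ΣP(Year 0)·Q(Year 1) = 1.94×226 + 4.04×134 + 4.59×84 + 1.16×259 = 438.44 + 541.36 + 385.56 + 300.44 = 1665.8
Index = 1760.87 / 1665.8 × 100 = 105.7072

105.7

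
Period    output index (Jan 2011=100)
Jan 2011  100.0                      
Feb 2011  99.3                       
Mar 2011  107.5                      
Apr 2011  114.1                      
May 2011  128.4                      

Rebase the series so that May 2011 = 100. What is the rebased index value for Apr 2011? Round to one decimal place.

Rebased(Apr 2011) = 114.1 / 128.4 × 100 = 88.8629

88.9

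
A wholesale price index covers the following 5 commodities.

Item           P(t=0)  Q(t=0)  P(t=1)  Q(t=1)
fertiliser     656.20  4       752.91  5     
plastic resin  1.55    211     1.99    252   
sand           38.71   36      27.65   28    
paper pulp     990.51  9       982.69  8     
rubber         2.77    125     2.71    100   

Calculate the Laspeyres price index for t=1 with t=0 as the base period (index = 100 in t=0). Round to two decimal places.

Laspeyres price index uses base-period quantities as weights.
ΣP(t=1)·Q(t=0) = 752.91×4 + 1.99×211 + 27.65×36 + 982.69×9 + 2.71×125 = 3011.64 + 419.89 + 995.4 + 8844.21 + 338.75 = 13609.89
ΣP(t=0)·Q(t=0) = 656.20×4 + 1.55×211 + 38.71×36 + 990.51×9 + 2.77×125 = 2624.8 + 327.05 + 1393.56 + 8914.59 + 346.25 = 13606.25
Index = 13609.89 / 13606.25 × 100 = 100.0268

100.03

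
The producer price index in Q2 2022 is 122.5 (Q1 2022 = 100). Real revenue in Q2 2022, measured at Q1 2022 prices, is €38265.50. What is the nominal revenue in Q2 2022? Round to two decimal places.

46875.24

Nominal = Real × (Index/100) = 38265.50 × (122.5/100)
        = 38265.50 × 1.225 = 46875.2375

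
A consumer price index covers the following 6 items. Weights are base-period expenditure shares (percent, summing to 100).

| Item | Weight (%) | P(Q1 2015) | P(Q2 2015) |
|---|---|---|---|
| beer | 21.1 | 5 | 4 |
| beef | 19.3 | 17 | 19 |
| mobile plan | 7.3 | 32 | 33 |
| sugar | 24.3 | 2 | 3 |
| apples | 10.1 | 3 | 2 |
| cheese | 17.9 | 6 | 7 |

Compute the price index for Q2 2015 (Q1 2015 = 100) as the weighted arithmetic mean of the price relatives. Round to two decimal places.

110.05

beer: 21.1 × (4/5) = 21.1 × 0.800000 = 16.8800
beef: 19.3 × (19/17) = 19.3 × 1.117647 = 21.5706
mobile plan: 7.3 × (33/32) = 7.3 × 1.031250 = 7.5281
sugar: 24.3 × (3/2) = 24.3 × 1.500000 = 36.4500
apples: 10.1 × (2/3) = 10.1 × 0.666667 = 6.7333
cheese: 17.9 × (7/6) = 17.9 × 1.166667 = 20.8833
Index = Σ wᵢ·(p₁ᵢ/p₀ᵢ) = 16.8800 + 21.5706 + 7.5281 + 36.4500 + 6.7333 + 20.8833 = 110.0454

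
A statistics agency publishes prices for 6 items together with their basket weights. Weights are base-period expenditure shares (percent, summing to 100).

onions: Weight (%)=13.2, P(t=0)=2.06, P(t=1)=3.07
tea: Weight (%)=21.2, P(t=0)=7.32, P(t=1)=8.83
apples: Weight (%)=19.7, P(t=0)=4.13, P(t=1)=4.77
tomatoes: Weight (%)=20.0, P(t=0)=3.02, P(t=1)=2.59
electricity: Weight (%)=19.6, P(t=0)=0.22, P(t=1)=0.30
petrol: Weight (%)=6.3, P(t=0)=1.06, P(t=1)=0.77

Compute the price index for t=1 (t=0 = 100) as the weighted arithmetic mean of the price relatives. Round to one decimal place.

116.5

onions: 13.2 × (3.07/2.06) = 13.2 × 1.490291 = 19.6718
tea: 21.2 × (8.83/7.32) = 21.2 × 1.206284 = 25.5732
apples: 19.7 × (4.77/4.13) = 19.7 × 1.154964 = 22.7528
tomatoes: 20.0 × (2.59/3.02) = 20.0 × 0.857616 = 17.1523
electricity: 19.6 × (0.30/0.22) = 19.6 × 1.363636 = 26.7273
petrol: 6.3 × (0.77/1.06) = 6.3 × 0.726415 = 4.5764
Index = Σ wᵢ·(p₁ᵢ/p₀ᵢ) = 19.6718 + 25.5732 + 22.7528 + 17.1523 + 26.7273 + 4.5764 = 116.4539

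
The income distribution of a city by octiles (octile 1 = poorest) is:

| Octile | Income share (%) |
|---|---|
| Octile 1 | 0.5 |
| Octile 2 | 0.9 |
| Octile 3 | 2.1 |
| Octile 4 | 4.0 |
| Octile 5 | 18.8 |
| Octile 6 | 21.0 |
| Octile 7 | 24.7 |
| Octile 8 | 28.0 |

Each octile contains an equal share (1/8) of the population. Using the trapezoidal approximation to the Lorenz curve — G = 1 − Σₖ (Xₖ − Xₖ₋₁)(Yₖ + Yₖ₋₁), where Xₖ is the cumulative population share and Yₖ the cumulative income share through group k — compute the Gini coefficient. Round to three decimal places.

0.479

Cumulative income shares Yₖ: 0.0050, 0.0140, 0.0350, 0.0750, 0.2630, 0.4730, 0.7200, 1.0000
Σ (Xₖ−Xₖ₋₁)(Yₖ+Yₖ₋₁) = (1/8)(0.0050+0.0000) + (1/8)(0.0140+0.0050) + (1/8)(0.0350+0.0140) + (1/8)(0.0750+0.0350) + (1/8)(0.2630+0.0750) + (1/8)(0.4730+0.2630) + (1/8)(0.7200+0.4730) + (1/8)(1.0000+0.7200)
  = 0.0006 + 0.0024 + 0.0061 + 0.0138 + 0.0423 + 0.0920 + 0.1491 + 0.2150 = 0.5212
G = 1 − 0.5212 = 0.4788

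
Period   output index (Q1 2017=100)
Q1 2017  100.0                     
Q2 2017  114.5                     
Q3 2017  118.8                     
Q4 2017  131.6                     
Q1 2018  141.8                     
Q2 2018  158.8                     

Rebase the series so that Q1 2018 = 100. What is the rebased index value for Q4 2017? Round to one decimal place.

92.8

Rebased(Q4 2017) = 131.6 / 141.8 × 100 = 92.8068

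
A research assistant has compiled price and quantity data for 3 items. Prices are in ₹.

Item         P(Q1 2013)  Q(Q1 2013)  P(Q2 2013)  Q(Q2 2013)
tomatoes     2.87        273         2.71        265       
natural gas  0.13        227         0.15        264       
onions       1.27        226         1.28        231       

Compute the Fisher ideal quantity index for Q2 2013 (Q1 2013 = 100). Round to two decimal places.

99.01

Laspeyres component (base-period weights):
ΣP(Q1 2013)Q(Q2 2013) = 2.87×265 + 0.13×264 + 1.27×231 = 760.55 + 34.32 + 293.37 = 1088.24
ΣP(Q1 2013)Q(Q1 2013) = 2.87×273 + 0.13×227 + 1.27×226 = 783.51 + 29.51 + 287.02 = 1100.04
L = 1088.24 / 1100.04 × 100 = 98.9273
Paasche component (current-period weights):
ΣP(Q2 2013)Q(Q2 2013) = 2.71×265 + 0.15×264 + 1.28×231 = 718.15 + 39.6 + 295.68 = 1053.43
ΣP(Q2 2013)Q(Q1 2013) = 2.71×273 + 0.15×227 + 1.28×226 = 739.83 + 34.05 + 289.28 = 1063.16
P = 1053.43 / 1063.16 × 100 = 99.0848
Fisher = √(L × P) = √(98.9273 × 99.0848) = 99.0060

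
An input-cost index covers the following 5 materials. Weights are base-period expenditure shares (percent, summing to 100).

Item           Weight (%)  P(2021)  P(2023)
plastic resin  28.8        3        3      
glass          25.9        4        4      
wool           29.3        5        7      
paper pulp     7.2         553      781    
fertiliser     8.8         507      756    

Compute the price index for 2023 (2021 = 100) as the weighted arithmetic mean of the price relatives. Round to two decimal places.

plastic resin: 28.8 × (3/3) = 28.8 × 1.000000 = 28.8000
glass: 25.9 × (4/4) = 25.9 × 1.000000 = 25.9000
wool: 29.3 × (7/5) = 29.3 × 1.400000 = 41.0200
paper pulp: 7.2 × (781/553) = 7.2 × 1.412297 = 10.1685
fertiliser: 8.8 × (756/507) = 8.8 × 1.491124 = 13.1219
Index = Σ wᵢ·(p₁ᵢ/p₀ᵢ) = 28.8000 + 25.9000 + 41.0200 + 10.1685 + 13.1219 = 119.0104

119.01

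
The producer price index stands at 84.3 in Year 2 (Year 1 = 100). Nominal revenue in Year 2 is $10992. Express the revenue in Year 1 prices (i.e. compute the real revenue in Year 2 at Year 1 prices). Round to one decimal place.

Real = Nominal ÷ (Index/100) = 10992 ÷ (84.3/100)
     = 10992 ÷ 0.843 = 13039.1459

13039.1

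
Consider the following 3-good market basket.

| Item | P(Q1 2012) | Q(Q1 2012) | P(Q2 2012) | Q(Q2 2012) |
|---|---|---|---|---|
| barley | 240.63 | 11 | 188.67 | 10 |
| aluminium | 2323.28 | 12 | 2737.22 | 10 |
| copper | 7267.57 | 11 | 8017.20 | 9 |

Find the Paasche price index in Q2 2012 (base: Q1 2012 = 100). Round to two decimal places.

111.39

Paasche price index uses current-period quantities as weights.
ΣP(Q2 2012)·Q(Q2 2012) = 188.67×10 + 2737.22×10 + 8017.20×9 = 1886.7 + 27372.2 + 72154.8 = 101413.7
ΣP(Q1 2012)·Q(Q2 2012) = 240.63×10 + 2323.28×10 + 7267.57×9 = 2406.3 + 23232.8 + 65408.13 = 91047.23
Index = 101413.7 / 91047.23 × 100 = 111.3858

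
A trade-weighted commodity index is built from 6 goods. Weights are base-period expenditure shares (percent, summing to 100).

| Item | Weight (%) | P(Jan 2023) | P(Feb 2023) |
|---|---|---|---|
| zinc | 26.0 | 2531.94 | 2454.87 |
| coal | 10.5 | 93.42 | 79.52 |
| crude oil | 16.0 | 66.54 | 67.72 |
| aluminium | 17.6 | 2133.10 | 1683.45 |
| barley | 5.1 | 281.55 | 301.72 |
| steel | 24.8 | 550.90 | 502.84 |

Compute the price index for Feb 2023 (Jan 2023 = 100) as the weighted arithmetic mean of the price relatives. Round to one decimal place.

92.4

zinc: 26.0 × (2454.87/2531.94) = 26.0 × 0.969561 = 25.2086
coal: 10.5 × (79.52/93.42) = 10.5 × 0.851210 = 8.9377
crude oil: 16.0 × (67.72/66.54) = 16.0 × 1.017734 = 16.2837
aluminium: 17.6 × (1683.45/2133.10) = 17.6 × 0.789204 = 13.8900
barley: 5.1 × (301.72/281.55) = 5.1 × 1.071639 = 5.4654
steel: 24.8 × (502.84/550.90) = 24.8 × 0.912761 = 22.6365
Index = Σ wᵢ·(p₁ᵢ/p₀ᵢ) = 25.2086 + 8.9377 + 16.2837 + 13.8900 + 5.4654 + 22.6365 = 92.4218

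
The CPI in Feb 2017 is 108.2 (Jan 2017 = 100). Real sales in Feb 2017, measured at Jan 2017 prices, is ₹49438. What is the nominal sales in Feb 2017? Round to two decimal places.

Nominal = Real × (Index/100) = 49438 × (108.2/100)
        = 49438 × 1.082 = 53491.9160

53491.92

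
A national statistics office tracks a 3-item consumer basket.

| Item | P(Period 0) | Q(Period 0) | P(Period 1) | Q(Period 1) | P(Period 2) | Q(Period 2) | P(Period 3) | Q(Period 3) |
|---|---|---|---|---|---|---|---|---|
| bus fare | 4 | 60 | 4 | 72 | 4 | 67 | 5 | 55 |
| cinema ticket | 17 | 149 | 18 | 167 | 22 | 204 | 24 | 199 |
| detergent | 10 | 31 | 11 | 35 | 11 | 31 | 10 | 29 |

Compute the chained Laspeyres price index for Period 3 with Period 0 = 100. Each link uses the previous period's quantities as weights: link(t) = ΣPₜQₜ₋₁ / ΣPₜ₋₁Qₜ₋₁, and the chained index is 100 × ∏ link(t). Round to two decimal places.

Link Period 0→Period 1:
ΣP(Period 1)Q(Period 0) = 4×60 + 18×149 + 11×31 = 240 + 2682 + 341 = 3263
ΣP(Period 0)Q(Period 0) = 4×60 + 17×149 + 10×31 = 240 + 2533 + 310 = 3083
link = 3263/3083 = 1.058385
Link Period 1→Period 2:
ΣP(Period 2)Q(Period 1) = 4×72 + 22×167 + 11×35 = 288 + 3674 + 385 = 4347
ΣP(Period 1)Q(Period 1) = 4×72 + 18×167 + 11×35 = 288 + 3006 + 385 = 3679
link = 4347/3679 = 1.181571
Link Period 2→Period 3:
ΣP(Period 3)Q(Period 2) = 5×67 + 24×204 + 10×31 = 335 + 4896 + 310 = 5541
ΣP(Period 2)Q(Period 2) = 4×67 + 22×204 + 11×31 = 268 + 4488 + 341 = 5097
link = 5541/5097 = 1.087110
Chained index = 100 × 1.058385 × 1.181571 × 1.087110 = 135.9493

135.95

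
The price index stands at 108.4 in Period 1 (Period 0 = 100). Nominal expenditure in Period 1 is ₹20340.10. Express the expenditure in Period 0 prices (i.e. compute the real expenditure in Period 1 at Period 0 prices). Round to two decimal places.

Real = Nominal ÷ (Index/100) = 20340.10 ÷ (108.4/100)
     = 20340.10 ÷ 1.084 = 18763.9299

18763.93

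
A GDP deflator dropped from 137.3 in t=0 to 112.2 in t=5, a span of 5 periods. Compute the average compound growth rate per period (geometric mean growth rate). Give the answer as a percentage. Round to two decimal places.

Growth factor = (112.2/137.3)^(1/5) = (0.817189)^(1/5) = 0.960427
Growth rate = 0.960427 − 1 = -0.039573 = -3.9573%

-3.96%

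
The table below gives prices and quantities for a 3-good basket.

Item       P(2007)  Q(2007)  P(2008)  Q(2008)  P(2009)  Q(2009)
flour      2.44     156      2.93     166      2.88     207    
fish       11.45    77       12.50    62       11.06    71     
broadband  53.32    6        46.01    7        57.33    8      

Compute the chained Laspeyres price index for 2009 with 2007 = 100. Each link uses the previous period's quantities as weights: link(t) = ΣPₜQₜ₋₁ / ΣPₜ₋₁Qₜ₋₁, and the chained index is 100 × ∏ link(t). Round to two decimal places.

105.93

Link 2007→2008:
ΣP(2008)Q(2007) = 2.93×156 + 12.50×77 + 46.01×6 = 457.08 + 962.5 + 276.06 = 1695.64
ΣP(2007)Q(2007) = 2.44×156 + 11.45×77 + 53.32×6 = 380.64 + 881.65 + 319.92 = 1582.21
link = 1695.64/1582.21 = 1.071691
Link 2008→2009:
ΣP(2009)Q(2008) = 2.88×166 + 11.06×62 + 57.33×7 = 478.08 + 685.72 + 401.31 = 1565.11
ΣP(2008)Q(2008) = 2.93×166 + 12.50×62 + 46.01×7 = 486.38 + 775 + 322.07 = 1583.45
link = 1565.11/1583.45 = 0.988418
Chained index = 100 × 1.071691 × 0.988418 = 105.9278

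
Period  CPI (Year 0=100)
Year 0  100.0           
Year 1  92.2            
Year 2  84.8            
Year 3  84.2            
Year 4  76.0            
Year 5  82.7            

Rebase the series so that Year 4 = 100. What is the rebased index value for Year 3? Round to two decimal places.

110.79

Rebased(Year 3) = 84.2 / 76.0 × 100 = 110.7895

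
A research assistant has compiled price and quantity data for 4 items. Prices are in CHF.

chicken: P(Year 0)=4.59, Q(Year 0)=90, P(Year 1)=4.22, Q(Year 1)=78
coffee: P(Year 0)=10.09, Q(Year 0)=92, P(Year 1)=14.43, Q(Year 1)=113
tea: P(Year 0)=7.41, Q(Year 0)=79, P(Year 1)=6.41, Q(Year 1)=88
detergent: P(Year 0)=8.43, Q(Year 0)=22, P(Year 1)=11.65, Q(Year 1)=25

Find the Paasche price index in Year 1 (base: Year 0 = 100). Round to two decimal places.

Paasche price index uses current-period quantities as weights.
ΣP(Year 1)·Q(Year 1) = 4.22×78 + 14.43×113 + 6.41×88 + 11.65×25 = 329.16 + 1630.59 + 564.08 + 291.25 = 2815.08
ΣP(Year 0)·Q(Year 1) = 4.59×78 + 10.09×113 + 7.41×88 + 8.43×25 = 358.02 + 1140.17 + 652.08 + 210.75 = 2361.02
Index = 2815.08 / 2361.02 × 100 = 119.2315

119.23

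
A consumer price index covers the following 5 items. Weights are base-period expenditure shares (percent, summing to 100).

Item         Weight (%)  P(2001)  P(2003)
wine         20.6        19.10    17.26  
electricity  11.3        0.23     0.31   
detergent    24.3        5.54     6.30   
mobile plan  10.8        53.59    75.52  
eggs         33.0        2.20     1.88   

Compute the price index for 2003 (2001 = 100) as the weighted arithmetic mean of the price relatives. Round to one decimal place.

104.9

wine: 20.6 × (17.26/19.10) = 20.6 × 0.903665 = 18.6155
electricity: 11.3 × (0.31/0.23) = 11.3 × 1.347826 = 15.2304
detergent: 24.3 × (6.30/5.54) = 24.3 × 1.137184 = 27.6336
mobile plan: 10.8 × (75.52/53.59) = 10.8 × 1.409218 = 15.2196
eggs: 33.0 × (1.88/2.20) = 33.0 × 0.854545 = 28.2000
Index = Σ wᵢ·(p₁ᵢ/p₀ᵢ) = 18.6155 + 15.2304 + 27.6336 + 15.2196 + 28.2000 = 104.8991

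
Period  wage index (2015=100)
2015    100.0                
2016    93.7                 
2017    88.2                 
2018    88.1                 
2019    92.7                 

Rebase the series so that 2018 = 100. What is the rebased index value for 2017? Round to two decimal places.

100.11

Rebased(2017) = 88.2 / 88.1 × 100 = 100.1135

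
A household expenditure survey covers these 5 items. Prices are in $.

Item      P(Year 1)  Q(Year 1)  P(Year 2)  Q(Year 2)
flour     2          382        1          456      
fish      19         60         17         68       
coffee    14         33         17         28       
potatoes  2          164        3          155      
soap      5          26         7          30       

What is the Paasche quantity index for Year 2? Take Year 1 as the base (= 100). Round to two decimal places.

Paasche quantity index uses current-period prices as weights.
ΣP(Year 2)·Q(Year 2) = 1×456 + 17×68 + 17×28 + 3×155 + 7×30 = 456 + 1156 + 476 + 465 + 210 = 2763
ΣP(Year 2)·Q(Year 1) = 1×382 + 17×60 + 17×33 + 3×164 + 7×26 = 382 + 1020 + 561 + 492 + 182 = 2637
Index = 2763 / 2637 × 100 = 104.7782

104.78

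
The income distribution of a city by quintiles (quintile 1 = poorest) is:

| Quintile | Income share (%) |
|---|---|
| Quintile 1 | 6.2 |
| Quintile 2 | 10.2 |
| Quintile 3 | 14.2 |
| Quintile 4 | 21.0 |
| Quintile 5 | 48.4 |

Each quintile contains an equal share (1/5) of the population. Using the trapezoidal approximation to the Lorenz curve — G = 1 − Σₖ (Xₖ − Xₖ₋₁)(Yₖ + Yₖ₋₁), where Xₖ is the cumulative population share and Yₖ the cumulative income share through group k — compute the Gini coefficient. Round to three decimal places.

0.381

Cumulative income shares Yₖ: 0.0620, 0.1640, 0.3060, 0.5160, 1.0000
Σ (Xₖ−Xₖ₋₁)(Yₖ+Yₖ₋₁) = (1/5)(0.0620+0.0000) + (1/5)(0.1640+0.0620) + (1/5)(0.3060+0.1640) + (1/5)(0.5160+0.3060) + (1/5)(1.0000+0.5160)
  = 0.0124 + 0.0452 + 0.0940 + 0.1644 + 0.3032 = 0.6192
G = 1 − 0.6192 = 0.3808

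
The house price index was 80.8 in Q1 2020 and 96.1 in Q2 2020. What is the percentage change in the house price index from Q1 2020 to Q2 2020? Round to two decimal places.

18.94%

Change = (96.1 − 80.8) / 80.8 × 100
       = 15.3 / 80.8 × 100 = 18.9356%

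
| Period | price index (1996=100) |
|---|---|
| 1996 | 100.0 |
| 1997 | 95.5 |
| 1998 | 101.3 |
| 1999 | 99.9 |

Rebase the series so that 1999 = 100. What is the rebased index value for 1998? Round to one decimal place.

101.4

Rebased(1998) = 101.3 / 99.9 × 100 = 101.4014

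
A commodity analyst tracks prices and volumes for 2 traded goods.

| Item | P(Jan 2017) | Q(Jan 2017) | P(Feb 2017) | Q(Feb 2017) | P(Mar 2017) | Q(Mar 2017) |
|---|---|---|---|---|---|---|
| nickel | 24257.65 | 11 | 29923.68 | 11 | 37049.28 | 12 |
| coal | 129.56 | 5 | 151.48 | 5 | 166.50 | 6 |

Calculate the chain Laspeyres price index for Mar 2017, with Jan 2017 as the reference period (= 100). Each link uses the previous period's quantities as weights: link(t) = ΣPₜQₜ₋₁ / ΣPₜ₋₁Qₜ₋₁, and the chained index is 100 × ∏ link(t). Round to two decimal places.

Link Jan 2017→Feb 2017:
ΣP(Feb 2017)Q(Jan 2017) = 29923.68×11 + 151.48×5 = 329160.48 + 757.4 = 329917.88
ΣP(Jan 2017)Q(Jan 2017) = 24257.65×11 + 129.56×5 = 266834.15 + 647.8 = 267481.95
link = 329917.88/267481.95 = 1.233421
Link Feb 2017→Mar 2017:
ΣP(Mar 2017)Q(Feb 2017) = 37049.28×11 + 166.50×5 = 407542.08 + 832.5 = 408374.58
ΣP(Feb 2017)Q(Feb 2017) = 29923.68×11 + 151.48×5 = 329160.48 + 757.4 = 329917.88
link = 408374.58/329917.88 = 1.237807
Chained index = 100 × 1.233421 × 1.237807 = 152.6737

152.67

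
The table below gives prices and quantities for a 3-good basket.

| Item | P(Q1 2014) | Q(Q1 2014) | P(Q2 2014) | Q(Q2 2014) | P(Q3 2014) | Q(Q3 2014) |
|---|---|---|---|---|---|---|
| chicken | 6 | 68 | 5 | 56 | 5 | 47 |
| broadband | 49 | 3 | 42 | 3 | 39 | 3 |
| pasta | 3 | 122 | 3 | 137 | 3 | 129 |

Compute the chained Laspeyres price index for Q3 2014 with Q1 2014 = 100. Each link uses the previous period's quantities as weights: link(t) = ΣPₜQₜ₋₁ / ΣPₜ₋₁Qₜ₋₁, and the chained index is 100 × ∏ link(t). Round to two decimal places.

Link Q1 2014→Q2 2014:
ΣP(Q2 2014)Q(Q1 2014) = 5×68 + 42×3 + 3×122 = 340 + 126 + 366 = 832
ΣP(Q1 2014)Q(Q1 2014) = 6×68 + 49×3 + 3×122 = 408 + 147 + 366 = 921
link = 832/921 = 0.903366
Link Q2 2014→Q3 2014:
ΣP(Q3 2014)Q(Q2 2014) = 5×56 + 39×3 + 3×137 = 280 + 117 + 411 = 808
ΣP(Q2 2014)Q(Q2 2014) = 5×56 + 42×3 + 3×137 = 280 + 126 + 411 = 817
link = 808/817 = 0.988984
Chained index = 100 × 0.903366 × 0.988984 = 89.3415

89.34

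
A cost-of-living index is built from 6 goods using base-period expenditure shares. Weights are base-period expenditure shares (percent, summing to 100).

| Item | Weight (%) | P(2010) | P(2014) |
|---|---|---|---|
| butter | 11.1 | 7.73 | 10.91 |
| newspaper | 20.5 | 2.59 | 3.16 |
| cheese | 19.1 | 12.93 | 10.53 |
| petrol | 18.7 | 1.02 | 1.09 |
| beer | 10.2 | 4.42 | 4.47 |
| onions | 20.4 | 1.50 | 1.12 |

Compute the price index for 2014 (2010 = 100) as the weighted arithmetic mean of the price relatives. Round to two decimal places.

101.76

butter: 11.1 × (10.91/7.73) = 11.1 × 1.411384 = 15.6664
newspaper: 20.5 × (3.16/2.59) = 20.5 × 1.220077 = 25.0116
cheese: 19.1 × (10.53/12.93) = 19.1 × 0.814385 = 15.5548
petrol: 18.7 × (1.09/1.02) = 18.7 × 1.068627 = 19.9833
beer: 10.2 × (4.47/4.42) = 10.2 × 1.011312 = 10.3154
onions: 20.4 × (1.12/1.50) = 20.4 × 0.746667 = 15.2320
Index = Σ wᵢ·(p₁ᵢ/p₀ᵢ) = 15.6664 + 25.0116 + 15.5548 + 19.9833 + 10.3154 + 15.2320 = 101.7634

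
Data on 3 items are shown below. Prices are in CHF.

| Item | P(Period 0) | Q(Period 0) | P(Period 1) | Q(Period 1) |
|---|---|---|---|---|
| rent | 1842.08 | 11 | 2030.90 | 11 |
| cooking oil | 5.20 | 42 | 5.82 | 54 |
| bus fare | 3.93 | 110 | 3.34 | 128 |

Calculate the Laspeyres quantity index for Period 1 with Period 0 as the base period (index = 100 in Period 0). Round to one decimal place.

100.6

Laspeyres quantity index uses base-period prices as weights.
ΣP(Period 0)·Q(Period 1) = 1842.08×11 + 5.20×54 + 3.93×128 = 20262.88 + 280.8 + 503.04 = 21046.72
ΣP(Period 0)·Q(Period 0) = 1842.08×11 + 5.20×42 + 3.93×110 = 20262.88 + 218.4 + 432.3 = 20913.58
Index = 21046.72 / 20913.58 × 100 = 100.6366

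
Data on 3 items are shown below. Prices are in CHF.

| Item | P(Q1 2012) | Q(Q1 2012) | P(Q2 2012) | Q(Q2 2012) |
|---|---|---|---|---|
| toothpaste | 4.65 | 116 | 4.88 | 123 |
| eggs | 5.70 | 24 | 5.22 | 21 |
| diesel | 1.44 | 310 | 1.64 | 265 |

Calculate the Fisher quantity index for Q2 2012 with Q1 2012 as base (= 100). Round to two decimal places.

Laspeyres component (base-period weights):
ΣP(Q1 2012)Q(Q2 2012) = 4.65×123 + 5.70×21 + 1.44×265 = 571.95 + 119.7 + 381.6 = 1073.25
ΣP(Q1 2012)Q(Q1 2012) = 4.65×116 + 5.70×24 + 1.44×310 = 539.4 + 136.8 + 446.4 = 1122.6
L = 1073.25 / 1122.6 × 100 = 95.6040
Paasche component (current-period weights):
ΣP(Q2 2012)Q(Q2 2012) = 4.88×123 + 5.22×21 + 1.64×265 = 600.24 + 109.62 + 434.6 = 1144.46
ΣP(Q2 2012)Q(Q1 2012) = 4.88×116 + 5.22×24 + 1.64×310 = 566.08 + 125.28 + 508.4 = 1199.76
P = 1144.46 / 1199.76 × 100 = 95.3907
Fisher = √(L × P) = √(95.6040 × 95.3907) = 95.4973

95.50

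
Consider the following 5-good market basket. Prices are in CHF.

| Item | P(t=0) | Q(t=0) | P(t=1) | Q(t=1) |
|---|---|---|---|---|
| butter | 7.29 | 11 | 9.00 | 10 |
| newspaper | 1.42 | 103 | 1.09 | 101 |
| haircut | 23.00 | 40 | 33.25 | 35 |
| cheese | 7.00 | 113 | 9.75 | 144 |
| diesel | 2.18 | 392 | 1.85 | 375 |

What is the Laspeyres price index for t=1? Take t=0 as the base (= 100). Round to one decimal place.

Laspeyres price index uses base-period quantities as weights.
ΣP(t=1)·Q(t=0) = 9.00×11 + 1.09×103 + 33.25×40 + 9.75×113 + 1.85×392 = 99 + 112.27 + 1330 + 1101.75 + 725.2 = 3368.22
ΣP(t=0)·Q(t=0) = 7.29×11 + 1.42×103 + 23.00×40 + 7.00×113 + 2.18×392 = 80.19 + 146.26 + 920 + 791 + 854.56 = 2792.01
Index = 3368.22 / 2792.01 × 100 = 120.6378

120.6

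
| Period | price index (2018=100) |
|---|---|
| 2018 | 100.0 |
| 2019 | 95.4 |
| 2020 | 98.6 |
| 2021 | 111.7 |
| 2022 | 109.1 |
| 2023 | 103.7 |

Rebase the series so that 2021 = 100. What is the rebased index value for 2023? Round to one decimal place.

92.8

Rebased(2023) = 103.7 / 111.7 × 100 = 92.8380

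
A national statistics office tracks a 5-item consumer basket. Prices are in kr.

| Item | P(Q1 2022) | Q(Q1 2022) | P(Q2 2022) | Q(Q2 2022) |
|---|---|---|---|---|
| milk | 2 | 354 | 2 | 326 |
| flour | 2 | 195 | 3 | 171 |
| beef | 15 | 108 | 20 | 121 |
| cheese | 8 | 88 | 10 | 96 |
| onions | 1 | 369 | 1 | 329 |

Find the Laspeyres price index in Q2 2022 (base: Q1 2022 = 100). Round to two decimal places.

124.03

Laspeyres price index uses base-period quantities as weights.
ΣP(Q2 2022)·Q(Q1 2022) = 2×354 + 3×195 + 20×108 + 10×88 + 1×369 = 708 + 585 + 2160 + 880 + 369 = 4702
ΣP(Q1 2022)·Q(Q1 2022) = 2×354 + 2×195 + 15×108 + 8×88 + 1×369 = 708 + 390 + 1620 + 704 + 369 = 3791
Index = 4702 / 3791 × 100 = 124.0306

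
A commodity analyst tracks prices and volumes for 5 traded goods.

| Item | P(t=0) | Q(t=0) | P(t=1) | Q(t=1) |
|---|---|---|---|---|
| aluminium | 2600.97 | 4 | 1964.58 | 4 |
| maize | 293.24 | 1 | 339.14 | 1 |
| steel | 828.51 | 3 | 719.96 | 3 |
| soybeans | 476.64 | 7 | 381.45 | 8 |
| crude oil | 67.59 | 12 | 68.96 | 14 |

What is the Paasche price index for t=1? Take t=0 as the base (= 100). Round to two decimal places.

80.12

Paasche price index uses current-period quantities as weights.
ΣP(t=1)·Q(t=1) = 1964.58×4 + 339.14×1 + 719.96×3 + 381.45×8 + 68.96×14 = 7858.32 + 339.14 + 2159.88 + 3051.6 + 965.44 = 14374.38
ΣP(t=0)·Q(t=1) = 2600.97×4 + 293.24×1 + 828.51×3 + 476.64×8 + 67.59×14 = 10403.88 + 293.24 + 2485.53 + 3813.12 + 946.26 = 17942.03
Index = 14374.38 / 17942.03 × 100 = 80.1157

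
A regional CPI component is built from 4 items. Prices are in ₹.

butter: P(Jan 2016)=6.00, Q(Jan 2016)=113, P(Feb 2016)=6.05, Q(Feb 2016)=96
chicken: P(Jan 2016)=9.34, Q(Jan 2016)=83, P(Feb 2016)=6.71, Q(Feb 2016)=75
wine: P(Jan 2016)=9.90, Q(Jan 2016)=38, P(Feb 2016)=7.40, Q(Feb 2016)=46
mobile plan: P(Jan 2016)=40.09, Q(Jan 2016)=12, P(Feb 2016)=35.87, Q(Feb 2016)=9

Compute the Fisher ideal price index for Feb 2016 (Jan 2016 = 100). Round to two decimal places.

83.99

Laspeyres component (base-period weights):
ΣP(Feb 2016)Q(Jan 2016) = 6.05×113 + 6.71×83 + 7.40×38 + 35.87×12 = 683.65 + 556.93 + 281.2 + 430.44 = 1952.22
ΣP(Jan 2016)Q(Jan 2016) = 6.00×113 + 9.34×83 + 9.90×38 + 40.09×12 = 678 + 775.22 + 376.2 + 481.08 = 2310.5
L = 1952.22 / 2310.5 × 100 = 84.4934
Paasche component (current-period weights):
ΣP(Feb 2016)Q(Feb 2016) = 6.05×96 + 6.71×75 + 7.40×46 + 35.87×9 = 580.8 + 503.25 + 340.4 + 322.83 = 1747.28
ΣP(Jan 2016)Q(Feb 2016) = 6.00×96 + 9.34×75 + 9.90×46 + 40.09×9 = 576 + 700.5 + 455.4 + 360.81 = 2092.71
P = 1747.28 / 2092.71 × 100 = 83.4937
Fisher = √(L × P) = √(84.4934 × 83.4937) = 83.9920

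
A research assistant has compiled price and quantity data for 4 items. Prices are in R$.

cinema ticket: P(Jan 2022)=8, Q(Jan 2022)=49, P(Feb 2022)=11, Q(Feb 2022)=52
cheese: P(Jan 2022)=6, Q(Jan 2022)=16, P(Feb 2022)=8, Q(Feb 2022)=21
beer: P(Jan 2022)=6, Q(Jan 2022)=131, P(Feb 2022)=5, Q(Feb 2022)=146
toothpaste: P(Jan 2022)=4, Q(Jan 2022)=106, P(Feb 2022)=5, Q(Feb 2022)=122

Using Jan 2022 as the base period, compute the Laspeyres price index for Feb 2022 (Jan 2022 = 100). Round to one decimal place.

109.1

Laspeyres price index uses base-period quantities as weights.
ΣP(Feb 2022)·Q(Jan 2022) = 11×49 + 8×16 + 5×131 + 5×106 = 539 + 128 + 655 + 530 = 1852
ΣP(Jan 2022)·Q(Jan 2022) = 8×49 + 6×16 + 6×131 + 4×106 = 392 + 96 + 786 + 424 = 1698
Index = 1852 / 1698 × 100 = 109.0695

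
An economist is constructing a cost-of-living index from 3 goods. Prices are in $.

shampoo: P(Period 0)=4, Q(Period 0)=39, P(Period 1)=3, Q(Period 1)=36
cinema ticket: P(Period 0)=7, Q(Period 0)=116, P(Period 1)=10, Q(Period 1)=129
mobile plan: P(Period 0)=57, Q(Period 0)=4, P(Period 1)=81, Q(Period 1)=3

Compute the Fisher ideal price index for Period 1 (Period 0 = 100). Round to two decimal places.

Laspeyres component (base-period weights):
ΣP(Period 1)Q(Period 0) = 3×39 + 10×116 + 81×4 = 117 + 1160 + 324 = 1601
ΣP(Period 0)Q(Period 0) = 4×39 + 7×116 + 57×4 = 156 + 812 + 228 = 1196
L = 1601 / 1196 × 100 = 133.8629
Paasche component (current-period weights):
ΣP(Period 1)Q(Period 1) = 3×36 + 10×129 + 81×3 = 108 + 1290 + 243 = 1641
ΣP(Period 0)Q(Period 1) = 4×36 + 7×129 + 57×3 = 144 + 903 + 171 = 1218
P = 1641 / 1218 × 100 = 134.7291
Fisher = √(L × P) = √(133.8629 × 134.7291) = 134.2953

134.30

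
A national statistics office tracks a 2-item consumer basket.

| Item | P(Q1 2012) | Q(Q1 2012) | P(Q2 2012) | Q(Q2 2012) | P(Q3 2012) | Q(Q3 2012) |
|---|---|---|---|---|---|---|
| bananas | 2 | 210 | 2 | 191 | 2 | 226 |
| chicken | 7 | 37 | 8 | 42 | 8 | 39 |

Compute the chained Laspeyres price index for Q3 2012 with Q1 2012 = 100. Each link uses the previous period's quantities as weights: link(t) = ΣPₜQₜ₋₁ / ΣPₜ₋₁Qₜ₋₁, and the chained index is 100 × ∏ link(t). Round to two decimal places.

Link Q1 2012→Q2 2012:
ΣP(Q2 2012)Q(Q1 2012) = 2×210 + 8×37 = 420 + 296 = 716
ΣP(Q1 2012)Q(Q1 2012) = 2×210 + 7×37 = 420 + 259 = 679
link = 716/679 = 1.054492
Link Q2 2012→Q3 2012:
ΣP(Q3 2012)Q(Q2 2012) = 2×191 + 8×42 = 382 + 336 = 718
ΣP(Q2 2012)Q(Q2 2012) = 2×191 + 8×42 = 382 + 336 = 718
link = 718/718 = 1.000000
Chained index = 100 × 1.054492 × 1.000000 = 105.4492

105.45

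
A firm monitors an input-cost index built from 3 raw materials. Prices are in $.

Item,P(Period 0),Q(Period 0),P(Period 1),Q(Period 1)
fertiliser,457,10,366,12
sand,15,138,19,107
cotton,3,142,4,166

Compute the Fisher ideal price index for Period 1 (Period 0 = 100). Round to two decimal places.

Laspeyres component (base-period weights):
ΣP(Period 1)Q(Period 0) = 366×10 + 19×138 + 4×142 = 3660 + 2622 + 568 = 6850
ΣP(Period 0)Q(Period 0) = 457×10 + 15×138 + 3×142 = 4570 + 2070 + 426 = 7066
L = 6850 / 7066 × 100 = 96.9431
Paasche component (current-period weights):
ΣP(Period 1)Q(Period 1) = 366×12 + 19×107 + 4×166 = 4392 + 2033 + 664 = 7089
ΣP(Period 0)Q(Period 1) = 457×12 + 15×107 + 3×166 = 5484 + 1605 + 498 = 7587
P = 7089 / 7587 × 100 = 93.4361
Fisher = √(L × P) = √(96.9431 × 93.4361) = 95.1735

95.17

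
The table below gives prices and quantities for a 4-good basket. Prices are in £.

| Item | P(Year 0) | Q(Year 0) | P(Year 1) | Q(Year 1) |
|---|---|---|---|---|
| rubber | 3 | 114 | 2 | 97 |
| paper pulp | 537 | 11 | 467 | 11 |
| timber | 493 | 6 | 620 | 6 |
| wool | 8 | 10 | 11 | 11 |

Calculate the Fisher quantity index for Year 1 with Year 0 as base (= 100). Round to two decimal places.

Laspeyres component (base-period weights):
ΣP(Year 0)Q(Year 1) = 3×97 + 537×11 + 493×6 + 8×11 = 291 + 5907 + 2958 + 88 = 9244
ΣP(Year 0)Q(Year 0) = 3×114 + 537×11 + 493×6 + 8×10 = 342 + 5907 + 2958 + 80 = 9287
L = 9244 / 9287 × 100 = 99.5370
Paasche component (current-period weights):
ΣP(Year 1)Q(Year 1) = 2×97 + 467×11 + 620×6 + 11×11 = 194 + 5137 + 3720 + 121 = 9172
ΣP(Year 1)Q(Year 0) = 2×114 + 467×11 + 620×6 + 11×10 = 228 + 5137 + 3720 + 110 = 9195
P = 9172 / 9195 × 100 = 99.7499
Fisher = √(L × P) = √(99.5370 × 99.7499) = 99.6434

99.64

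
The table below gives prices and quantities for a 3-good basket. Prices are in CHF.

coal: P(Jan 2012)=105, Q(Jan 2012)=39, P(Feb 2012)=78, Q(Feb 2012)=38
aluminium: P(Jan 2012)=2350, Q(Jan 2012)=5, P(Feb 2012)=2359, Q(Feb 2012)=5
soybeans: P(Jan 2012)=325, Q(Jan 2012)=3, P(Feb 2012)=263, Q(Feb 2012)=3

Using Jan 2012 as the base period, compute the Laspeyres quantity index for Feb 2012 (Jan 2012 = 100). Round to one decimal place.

99.4

Laspeyres quantity index uses base-period prices as weights.
ΣP(Jan 2012)·Q(Feb 2012) = 105×38 + 2350×5 + 325×3 = 3990 + 11750 + 975 = 16715
ΣP(Jan 2012)·Q(Jan 2012) = 105×39 + 2350×5 + 325×3 = 4095 + 11750 + 975 = 16820
Index = 16715 / 16820 × 100 = 99.3757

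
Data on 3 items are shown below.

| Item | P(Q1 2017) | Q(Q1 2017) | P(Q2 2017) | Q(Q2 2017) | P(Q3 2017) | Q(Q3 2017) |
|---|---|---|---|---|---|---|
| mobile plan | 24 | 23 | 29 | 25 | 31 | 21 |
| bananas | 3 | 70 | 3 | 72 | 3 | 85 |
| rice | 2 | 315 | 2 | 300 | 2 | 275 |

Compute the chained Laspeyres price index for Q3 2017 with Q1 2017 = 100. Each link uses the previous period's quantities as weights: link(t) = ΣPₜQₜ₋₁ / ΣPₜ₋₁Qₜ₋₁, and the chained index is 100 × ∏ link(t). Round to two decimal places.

Link Q1 2017→Q2 2017:
ΣP(Q2 2017)Q(Q1 2017) = 29×23 + 3×70 + 2×315 = 667 + 210 + 630 = 1507
ΣP(Q1 2017)Q(Q1 2017) = 24×23 + 3×70 + 2×315 = 552 + 210 + 630 = 1392
link = 1507/1392 = 1.082615
Link Q2 2017→Q3 2017:
ΣP(Q3 2017)Q(Q2 2017) = 31×25 + 3×72 + 2×300 = 775 + 216 + 600 = 1591
ΣP(Q2 2017)Q(Q2 2017) = 29×25 + 3×72 + 2×300 = 725 + 216 + 600 = 1541
link = 1591/1541 = 1.032446
Chained index = 100 × 1.082615 × 1.032446 = 111.7742

111.77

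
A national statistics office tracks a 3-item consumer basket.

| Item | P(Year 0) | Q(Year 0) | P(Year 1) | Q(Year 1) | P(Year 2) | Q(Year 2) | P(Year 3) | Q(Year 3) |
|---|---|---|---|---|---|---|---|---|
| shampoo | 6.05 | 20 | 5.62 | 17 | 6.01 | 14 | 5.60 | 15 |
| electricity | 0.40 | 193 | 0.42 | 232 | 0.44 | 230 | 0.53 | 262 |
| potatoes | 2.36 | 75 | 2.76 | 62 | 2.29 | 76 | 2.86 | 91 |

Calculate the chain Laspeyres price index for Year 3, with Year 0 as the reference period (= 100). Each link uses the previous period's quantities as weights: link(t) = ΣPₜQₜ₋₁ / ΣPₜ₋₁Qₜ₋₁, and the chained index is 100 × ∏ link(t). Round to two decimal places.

117.95

Link Year 0→Year 1:
ΣP(Year 1)Q(Year 0) = 5.62×20 + 0.42×193 + 2.76×75 = 112.4 + 81.06 + 207 = 400.46
ΣP(Year 0)Q(Year 0) = 6.05×20 + 0.40×193 + 2.36×75 = 121 + 77.2 + 177 = 375.2
link = 400.46/375.2 = 1.067324
Link Year 1→Year 2:
ΣP(Year 2)Q(Year 1) = 6.01×17 + 0.44×232 + 2.29×62 = 102.17 + 102.08 + 141.98 = 346.23
ΣP(Year 1)Q(Year 1) = 5.62×17 + 0.42×232 + 2.76×62 = 95.54 + 97.44 + 171.12 = 364.1
link = 346.23/364.1 = 0.950920
Link Year 2→Year 3:
ΣP(Year 3)Q(Year 2) = 5.60×14 + 0.53×230 + 2.86×76 = 78.4 + 121.9 + 217.36 = 417.66
ΣP(Year 2)Q(Year 2) = 6.01×14 + 0.44×230 + 2.29×76 = 84.14 + 101.2 + 174.04 = 359.38
link = 417.66/359.38 = 1.162168
Chained index = 100 × 1.067324 × 0.950920 × 1.162168 = 117.9531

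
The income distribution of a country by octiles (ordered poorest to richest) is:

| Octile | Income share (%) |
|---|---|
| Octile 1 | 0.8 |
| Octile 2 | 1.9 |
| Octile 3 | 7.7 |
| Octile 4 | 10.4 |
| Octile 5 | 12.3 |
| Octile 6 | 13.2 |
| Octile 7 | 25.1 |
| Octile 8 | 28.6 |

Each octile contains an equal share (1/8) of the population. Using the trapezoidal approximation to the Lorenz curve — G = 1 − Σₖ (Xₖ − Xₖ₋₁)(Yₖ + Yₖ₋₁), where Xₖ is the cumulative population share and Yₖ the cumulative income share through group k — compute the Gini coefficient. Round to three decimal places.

0.411

Cumulative income shares Yₖ: 0.0080, 0.0270, 0.1040, 0.2080, 0.3310, 0.4630, 0.7140, 1.0000
Σ (Xₖ−Xₖ₋₁)(Yₖ+Yₖ₋₁) = (1/8)(0.0080+0.0000) + (1/8)(0.0270+0.0080) + (1/8)(0.1040+0.0270) + (1/8)(0.2080+0.1040) + (1/8)(0.3310+0.2080) + (1/8)(0.4630+0.3310) + (1/8)(0.7140+0.4630) + (1/8)(1.0000+0.7140)
  = 0.0010 + 0.0044 + 0.0164 + 0.0390 + 0.0674 + 0.0993 + 0.1471 + 0.2142 = 0.5887
G = 1 − 0.5887 = 0.4113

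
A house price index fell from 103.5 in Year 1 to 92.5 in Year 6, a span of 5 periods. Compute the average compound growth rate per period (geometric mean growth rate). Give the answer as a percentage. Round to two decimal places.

Growth factor = (92.5/103.5)^(1/5) = (0.893720)^(1/5) = 0.977778
Growth rate = 0.977778 − 1 = -0.022222 = -2.2222%

-2.22%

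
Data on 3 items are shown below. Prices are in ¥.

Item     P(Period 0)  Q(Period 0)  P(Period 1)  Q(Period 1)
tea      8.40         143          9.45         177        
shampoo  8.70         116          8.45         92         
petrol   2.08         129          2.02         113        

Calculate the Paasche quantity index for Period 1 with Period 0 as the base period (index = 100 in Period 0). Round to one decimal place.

103.3

Paasche quantity index uses current-period prices as weights.
ΣP(Period 1)·Q(Period 1) = 9.45×177 + 8.45×92 + 2.02×113 = 1672.65 + 777.4 + 228.26 = 2678.31
ΣP(Period 1)·Q(Period 0) = 9.45×143 + 8.45×116 + 2.02×129 = 1351.35 + 980.2 + 260.58 = 2592.13
Index = 2678.31 / 2592.13 × 100 = 103.3247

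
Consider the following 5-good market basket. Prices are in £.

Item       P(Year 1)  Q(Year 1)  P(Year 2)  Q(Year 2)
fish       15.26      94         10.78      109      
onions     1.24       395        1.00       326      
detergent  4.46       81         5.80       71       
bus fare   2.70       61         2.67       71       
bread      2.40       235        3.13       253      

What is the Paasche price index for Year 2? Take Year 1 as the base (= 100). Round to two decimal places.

Paasche price index uses current-period quantities as weights.
ΣP(Year 2)·Q(Year 2) = 10.78×109 + 1.00×326 + 5.80×71 + 2.67×71 + 3.13×253 = 1175.02 + 326 + 411.8 + 189.57 + 791.89 = 2894.28
ΣP(Year 1)·Q(Year 2) = 15.26×109 + 1.24×326 + 4.46×71 + 2.70×71 + 2.40×253 = 1663.34 + 404.24 + 316.66 + 191.7 + 607.2 = 3183.14
Index = 2894.28 / 3183.14 × 100 = 90.9253

90.93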